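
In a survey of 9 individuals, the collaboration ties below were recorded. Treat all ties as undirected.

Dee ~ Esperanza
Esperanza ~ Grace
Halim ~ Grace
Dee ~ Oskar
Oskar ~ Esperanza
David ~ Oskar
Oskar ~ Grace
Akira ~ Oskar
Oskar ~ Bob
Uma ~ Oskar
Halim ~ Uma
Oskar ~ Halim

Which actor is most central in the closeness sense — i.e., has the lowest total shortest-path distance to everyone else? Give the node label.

Farness (sum of distances to all others) for each node — Akira:15, Bob:15, David:15, Dee:14, Esperanza:13, Grace:13, Halim:13, Oskar:8, Uma:14.
The smallest farness is 8, for Oskar, so Oskar has the highest closeness.

Oskar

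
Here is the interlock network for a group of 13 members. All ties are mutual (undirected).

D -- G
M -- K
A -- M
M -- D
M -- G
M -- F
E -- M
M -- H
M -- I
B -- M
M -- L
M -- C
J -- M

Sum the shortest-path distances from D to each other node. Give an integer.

22

Distances from D: A:2, B:2, C:2, E:2, F:2, G:1, H:2, I:2, J:2, K:2, L:2, M:1.
Sum = 2 + 2 + 2 + 2 + 2 + 1 + 2 + 2 + 2 + 2 + 2 + 1 = 22.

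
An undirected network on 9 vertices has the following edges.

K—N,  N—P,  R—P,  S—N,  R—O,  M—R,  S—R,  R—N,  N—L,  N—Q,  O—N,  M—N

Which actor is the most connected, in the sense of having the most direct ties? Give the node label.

N

Degrees — K:1, L:1, M:2, N:8, O:2, P:2, Q:1, R:5, S:2.
The maximum is 8, attained only by N.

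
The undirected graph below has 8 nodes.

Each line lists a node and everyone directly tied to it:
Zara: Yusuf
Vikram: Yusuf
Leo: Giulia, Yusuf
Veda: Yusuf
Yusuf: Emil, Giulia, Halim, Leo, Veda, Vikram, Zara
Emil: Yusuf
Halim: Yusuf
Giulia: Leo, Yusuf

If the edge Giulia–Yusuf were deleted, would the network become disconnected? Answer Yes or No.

Even without that edge, Giulia still reaches Yusuf via Giulia – Leo – Yusuf, so the network stays connected. Not a bridge.

No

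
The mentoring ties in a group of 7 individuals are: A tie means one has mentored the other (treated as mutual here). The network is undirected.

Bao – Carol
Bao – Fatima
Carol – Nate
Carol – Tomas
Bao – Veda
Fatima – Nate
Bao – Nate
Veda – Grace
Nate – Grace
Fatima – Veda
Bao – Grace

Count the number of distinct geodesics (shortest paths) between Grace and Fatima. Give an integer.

3

The shortest distance is 2. The length-2 paths are: Grace–Nate–Fatima; Grace–Veda–Fatima; Grace–Bao–Fatima.
That gives 3 distinct shortest paths.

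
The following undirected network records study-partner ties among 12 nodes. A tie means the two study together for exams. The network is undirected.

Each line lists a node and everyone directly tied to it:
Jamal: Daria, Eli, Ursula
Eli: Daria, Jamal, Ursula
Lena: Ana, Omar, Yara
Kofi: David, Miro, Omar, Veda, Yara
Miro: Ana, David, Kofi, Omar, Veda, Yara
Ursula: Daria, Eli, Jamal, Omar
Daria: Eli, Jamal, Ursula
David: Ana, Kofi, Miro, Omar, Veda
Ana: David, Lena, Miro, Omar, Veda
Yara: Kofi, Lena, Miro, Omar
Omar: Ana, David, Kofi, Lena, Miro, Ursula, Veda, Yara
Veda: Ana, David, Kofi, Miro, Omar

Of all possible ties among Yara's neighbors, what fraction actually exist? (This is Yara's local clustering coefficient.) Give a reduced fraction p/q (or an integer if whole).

2/3

Yara's neighbors: Kofi, Lena, Miro, and Omar (k = 4).
Possible neighbor pairs: C(4,2) = 6. Edges among them: Kofi–Miro, Kofi–Omar, Lena–Omar, Miro–Omar → e = 4.
Clustering(Yara) = 4/6 = 2/3.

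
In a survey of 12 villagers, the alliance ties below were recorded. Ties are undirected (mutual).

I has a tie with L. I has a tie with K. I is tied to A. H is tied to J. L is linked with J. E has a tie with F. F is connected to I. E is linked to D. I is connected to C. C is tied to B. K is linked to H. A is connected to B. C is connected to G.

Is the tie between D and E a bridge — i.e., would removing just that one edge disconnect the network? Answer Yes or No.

Yes

Without the D–E edge there is no alternate route between D and E, so the network disconnects. It is a bridge.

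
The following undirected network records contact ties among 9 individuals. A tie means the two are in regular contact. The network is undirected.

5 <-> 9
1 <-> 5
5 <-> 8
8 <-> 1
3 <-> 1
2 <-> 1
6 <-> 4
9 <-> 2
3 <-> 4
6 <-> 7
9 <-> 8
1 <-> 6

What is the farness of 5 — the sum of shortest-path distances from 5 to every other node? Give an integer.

15

Distances from 5: 1:1, 2:2, 3:2, 4:3, 6:2, 7:3, 8:1, 9:1.
Sum = 1 + 2 + 2 + 3 + 2 + 3 + 1 + 1 = 15.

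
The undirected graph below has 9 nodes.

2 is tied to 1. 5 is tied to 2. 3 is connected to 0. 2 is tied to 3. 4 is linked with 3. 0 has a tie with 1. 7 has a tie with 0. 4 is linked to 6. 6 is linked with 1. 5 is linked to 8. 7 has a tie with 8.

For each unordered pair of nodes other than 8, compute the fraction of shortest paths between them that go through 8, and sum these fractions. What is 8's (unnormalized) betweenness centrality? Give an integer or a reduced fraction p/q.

5/3

Pairs whose geodesics pass through 8 — 0–5: 1/3; 7–5: 1; 7–2: 1/3.
All other pairs contribute 0.
Summing the contributions gives betweenness(8) = 5/3.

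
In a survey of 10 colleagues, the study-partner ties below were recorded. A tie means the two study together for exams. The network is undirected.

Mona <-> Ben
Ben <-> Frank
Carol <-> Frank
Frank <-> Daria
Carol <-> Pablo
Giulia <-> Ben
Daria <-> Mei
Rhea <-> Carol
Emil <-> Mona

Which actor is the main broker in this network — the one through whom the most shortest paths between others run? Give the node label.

Unnormalized betweenness of each node: Ben:20, Carol:15, Daria:8, Emil:0, Frank:26, Giulia:0, Mei:0, Mona:8, Pablo:0, Rhea:0.
Frank has the largest value, 26, making it the main broker — the node through which the most shortest paths run.

Frank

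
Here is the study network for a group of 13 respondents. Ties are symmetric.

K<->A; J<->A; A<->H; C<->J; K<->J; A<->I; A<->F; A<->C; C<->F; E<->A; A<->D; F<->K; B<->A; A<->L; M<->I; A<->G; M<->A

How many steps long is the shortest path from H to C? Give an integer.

2

One shortest route is H – A – C, which uses 2 edges, and H and C are not directly tied, so nothing shorter exists. So d(H,C) = 2.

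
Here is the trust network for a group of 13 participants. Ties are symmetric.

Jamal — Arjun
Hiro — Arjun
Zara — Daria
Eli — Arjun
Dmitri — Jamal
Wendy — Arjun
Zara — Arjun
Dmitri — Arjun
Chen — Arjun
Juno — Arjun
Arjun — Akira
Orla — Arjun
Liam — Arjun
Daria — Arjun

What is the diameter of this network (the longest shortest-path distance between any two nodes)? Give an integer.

Eccentricity of each node (its greatest distance to any other): Akira:2, Arjun:1, Chen:2, Daria:2, Dmitri:2, Eli:2, Hiro:2, Jamal:2, Juno:2, Liam:2, Orla:2, Wendy:2, Zara:2.
The maximum eccentricity is 2, realized for instance by the pair Dmitri–Liam via Dmitri – Arjun – Liam. So the diameter is 2.

2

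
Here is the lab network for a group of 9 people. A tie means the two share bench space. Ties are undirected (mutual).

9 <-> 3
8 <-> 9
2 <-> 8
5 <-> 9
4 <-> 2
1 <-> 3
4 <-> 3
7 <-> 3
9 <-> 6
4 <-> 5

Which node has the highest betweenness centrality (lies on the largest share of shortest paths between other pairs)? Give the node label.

Unnormalized betweenness of each node: 1:0, 2:1, 3:14, 4:11/2, 5:1, 6:0, 7:0, 8:2, 9:25/2.
3 has the largest value, 14, making it the main broker — the node through which the most shortest paths run.

3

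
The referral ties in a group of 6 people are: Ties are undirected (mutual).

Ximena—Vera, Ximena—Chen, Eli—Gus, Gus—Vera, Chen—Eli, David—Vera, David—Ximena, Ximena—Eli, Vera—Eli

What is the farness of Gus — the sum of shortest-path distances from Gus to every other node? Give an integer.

8

Distances from Gus: Chen:2, David:2, Eli:1, Vera:1, Ximena:2.
Sum = 2 + 2 + 1 + 1 + 2 = 8.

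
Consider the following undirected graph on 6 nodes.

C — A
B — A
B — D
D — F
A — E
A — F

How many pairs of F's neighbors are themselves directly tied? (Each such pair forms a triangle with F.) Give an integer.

0

F's neighbors are A and D, but none of them are tied to each other, so no triangle contains F.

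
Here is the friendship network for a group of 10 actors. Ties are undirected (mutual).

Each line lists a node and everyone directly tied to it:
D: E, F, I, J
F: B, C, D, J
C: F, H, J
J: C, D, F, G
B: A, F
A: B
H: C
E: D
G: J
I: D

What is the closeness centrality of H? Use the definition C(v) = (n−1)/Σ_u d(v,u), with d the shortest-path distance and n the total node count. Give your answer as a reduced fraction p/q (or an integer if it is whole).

9/26

Distances from H: A:4, B:3, C:1, D:3, E:4, F:2, G:3, I:4, J:2. Sum = 26.
n = 10, so closeness = 9/26.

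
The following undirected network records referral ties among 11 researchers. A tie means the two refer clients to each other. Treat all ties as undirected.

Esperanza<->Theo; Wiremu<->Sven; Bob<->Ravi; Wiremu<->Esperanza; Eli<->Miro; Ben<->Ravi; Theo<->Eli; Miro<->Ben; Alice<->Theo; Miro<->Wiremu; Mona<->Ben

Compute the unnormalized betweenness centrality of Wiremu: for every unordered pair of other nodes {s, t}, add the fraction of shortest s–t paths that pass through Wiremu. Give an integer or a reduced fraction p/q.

14

Pairs whose geodesics pass through Wiremu — Alice–Sven: 1; Eli–Sven: 1; Ben–Sven: 1; Ben–Esperanza: 1; Miro–Sven: 1; Miro–Esperanza: 1; Sven–Bob: 1; Sven–Mona: 1; Sven–Theo: 1; Sven–Ravi: 1; Sven–Esperanza: 1; Bob–Esperanza: 1; Mona–Esperanza: 1; Ravi–Esperanza: 1.
All other pairs contribute 0.
Summing the contributions gives betweenness(Wiremu) = 14.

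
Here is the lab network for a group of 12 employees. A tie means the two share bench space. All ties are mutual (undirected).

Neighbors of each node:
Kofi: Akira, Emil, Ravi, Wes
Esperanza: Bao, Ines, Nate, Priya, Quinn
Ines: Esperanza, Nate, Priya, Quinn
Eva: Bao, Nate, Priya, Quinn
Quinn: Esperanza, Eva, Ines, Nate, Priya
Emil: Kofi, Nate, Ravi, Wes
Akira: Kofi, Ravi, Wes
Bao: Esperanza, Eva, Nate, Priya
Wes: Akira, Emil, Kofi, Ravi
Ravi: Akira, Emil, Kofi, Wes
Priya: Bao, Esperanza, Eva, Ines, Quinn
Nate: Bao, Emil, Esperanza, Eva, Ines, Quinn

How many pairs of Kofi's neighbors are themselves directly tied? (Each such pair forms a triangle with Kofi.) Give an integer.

Kofi's neighbors: Akira, Emil, Ravi, and Wes.
Neighbor pairs that are themselves tied: Kofi–Akira–Ravi; Kofi–Akira–Wes; Kofi–Emil–Ravi; Kofi–Emil–Wes; Kofi–Ravi–Wes. Each forms one triangle with Kofi, for 5 in total.

5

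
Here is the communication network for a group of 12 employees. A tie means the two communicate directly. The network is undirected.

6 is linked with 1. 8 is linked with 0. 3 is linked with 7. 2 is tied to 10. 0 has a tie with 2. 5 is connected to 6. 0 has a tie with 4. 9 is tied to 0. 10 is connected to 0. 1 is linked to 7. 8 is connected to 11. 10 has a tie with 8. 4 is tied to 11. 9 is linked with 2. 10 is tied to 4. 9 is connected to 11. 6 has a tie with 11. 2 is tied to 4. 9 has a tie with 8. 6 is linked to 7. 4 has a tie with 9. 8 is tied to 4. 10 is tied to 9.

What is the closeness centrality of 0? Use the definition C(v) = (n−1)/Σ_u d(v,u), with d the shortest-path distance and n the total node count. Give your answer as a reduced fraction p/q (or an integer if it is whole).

11/27

Distances from 0: 1:4, 2:1, 3:5, 4:1, 5:4, 6:3, 7:4, 8:1, 9:1, 10:1, 11:2. Sum = 27.
n = 12, so closeness = 11/27.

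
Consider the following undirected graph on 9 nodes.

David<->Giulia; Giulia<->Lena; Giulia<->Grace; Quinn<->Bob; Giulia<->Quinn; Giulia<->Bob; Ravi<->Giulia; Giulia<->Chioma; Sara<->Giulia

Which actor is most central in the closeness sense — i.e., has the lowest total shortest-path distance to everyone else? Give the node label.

Giulia

Farness (sum of distances to all others) for each node — Bob:14, Chioma:15, David:15, Giulia:8, Grace:15, Lena:15, Quinn:14, Ravi:15, Sara:15.
The smallest farness is 8, for Giulia, so Giulia has the highest closeness.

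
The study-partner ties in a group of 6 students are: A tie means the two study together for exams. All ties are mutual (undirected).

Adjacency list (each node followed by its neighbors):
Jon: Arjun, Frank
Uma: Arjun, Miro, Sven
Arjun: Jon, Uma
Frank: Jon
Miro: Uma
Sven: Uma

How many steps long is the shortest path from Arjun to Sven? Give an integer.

One shortest route is Arjun – Uma – Sven, which uses 2 edges, and Arjun and Sven are not directly tied, so nothing shorter exists. So d(Arjun,Sven) = 2.

2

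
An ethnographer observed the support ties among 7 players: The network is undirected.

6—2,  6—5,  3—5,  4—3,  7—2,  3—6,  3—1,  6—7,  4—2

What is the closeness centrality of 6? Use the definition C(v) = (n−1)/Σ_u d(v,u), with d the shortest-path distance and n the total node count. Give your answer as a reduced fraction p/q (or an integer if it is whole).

3/4

Distances from 6: 1:2, 2:1, 3:1, 4:2, 5:1, 7:1. Sum = 8.
n = 7, so closeness = 6/8 = 3/4.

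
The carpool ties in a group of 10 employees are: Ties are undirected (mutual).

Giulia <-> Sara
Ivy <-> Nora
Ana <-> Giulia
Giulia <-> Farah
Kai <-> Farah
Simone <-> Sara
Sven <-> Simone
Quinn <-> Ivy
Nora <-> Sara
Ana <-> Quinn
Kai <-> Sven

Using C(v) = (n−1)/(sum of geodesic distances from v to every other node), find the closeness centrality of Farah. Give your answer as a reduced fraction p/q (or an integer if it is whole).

Distances from Farah: Ana:2, Giulia:1, Ivy:4, Kai:1, Nora:3, Quinn:3, Sara:2, Simone:3, Sven:2. Sum = 21.
n = 10, so closeness = 9/21 = 3/7.

3/7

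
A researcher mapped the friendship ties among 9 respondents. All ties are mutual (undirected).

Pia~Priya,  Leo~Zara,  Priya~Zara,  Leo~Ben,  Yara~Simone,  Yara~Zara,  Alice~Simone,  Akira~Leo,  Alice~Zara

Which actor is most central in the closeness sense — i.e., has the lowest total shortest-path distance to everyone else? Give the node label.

Farness (sum of distances to all others) for each node — Akira:22, Alice:17, Ben:22, Leo:15, Pia:24, Priya:17, Simone:22, Yara:17, Zara:12.
The smallest farness is 12, for Zara, so Zara has the highest closeness.

Zara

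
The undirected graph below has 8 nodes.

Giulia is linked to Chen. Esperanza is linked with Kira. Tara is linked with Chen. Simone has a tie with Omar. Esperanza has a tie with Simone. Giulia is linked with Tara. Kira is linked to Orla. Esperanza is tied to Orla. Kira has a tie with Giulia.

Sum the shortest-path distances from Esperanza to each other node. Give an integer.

Distances from Esperanza: Chen:3, Giulia:2, Kira:1, Omar:2, Orla:1, Simone:1, Tara:3.
Sum = 3 + 2 + 1 + 2 + 1 + 1 + 3 = 13.

13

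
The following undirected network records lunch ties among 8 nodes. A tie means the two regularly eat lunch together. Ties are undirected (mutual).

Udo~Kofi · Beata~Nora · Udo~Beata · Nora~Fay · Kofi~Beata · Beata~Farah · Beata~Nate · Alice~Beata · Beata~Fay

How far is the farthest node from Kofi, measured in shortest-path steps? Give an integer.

Distances from Kofi: Alice:2, Beata:1, Farah:2, Fay:2, Nate:2, Nora:2, Udo:1.
The largest is 2 (to Farah, Alice, Fay, Nate, and Nora), so the eccentricity of Kofi is 2.

2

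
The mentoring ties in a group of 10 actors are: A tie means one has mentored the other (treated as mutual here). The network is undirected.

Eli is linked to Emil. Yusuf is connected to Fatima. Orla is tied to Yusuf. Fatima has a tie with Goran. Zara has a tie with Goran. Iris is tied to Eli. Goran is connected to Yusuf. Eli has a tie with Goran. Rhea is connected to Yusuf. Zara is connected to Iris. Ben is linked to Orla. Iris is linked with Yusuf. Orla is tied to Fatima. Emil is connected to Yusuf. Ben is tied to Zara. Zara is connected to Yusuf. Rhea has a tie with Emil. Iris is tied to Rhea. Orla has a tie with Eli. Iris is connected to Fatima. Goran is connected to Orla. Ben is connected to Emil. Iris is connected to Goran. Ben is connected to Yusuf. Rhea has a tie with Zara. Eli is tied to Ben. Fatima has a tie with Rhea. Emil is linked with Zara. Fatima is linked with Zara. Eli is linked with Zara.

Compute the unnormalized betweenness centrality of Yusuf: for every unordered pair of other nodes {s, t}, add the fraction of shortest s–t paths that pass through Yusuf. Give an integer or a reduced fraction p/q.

37/10

Pairs whose geodesics pass through Yusuf — Goran–Rhea: 1/4; Goran–Emil: 1/3; Goran–Ben: 1/4; Fatima–Emil: 1/3; Fatima–Ben: 1/3; Orla–Rhea: 1/2; Orla–Zara: 1/5; Orla–Iris: 1/4; Orla–Emil: 1/3; Rhea–Ben: 1/3; Iris–Emil: 1/4; Iris–Ben: 1/3.
All other pairs contribute 0.
Summing the contributions gives betweenness(Yusuf) = 37/10.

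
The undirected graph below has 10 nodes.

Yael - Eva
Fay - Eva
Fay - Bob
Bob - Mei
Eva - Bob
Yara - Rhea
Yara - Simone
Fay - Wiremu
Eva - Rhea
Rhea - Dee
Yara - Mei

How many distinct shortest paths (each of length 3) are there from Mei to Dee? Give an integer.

The shortest distance is 3, and the only length-3 path is Mei–Yara–Rhea–Dee. So there is exactly 1 shortest path.

1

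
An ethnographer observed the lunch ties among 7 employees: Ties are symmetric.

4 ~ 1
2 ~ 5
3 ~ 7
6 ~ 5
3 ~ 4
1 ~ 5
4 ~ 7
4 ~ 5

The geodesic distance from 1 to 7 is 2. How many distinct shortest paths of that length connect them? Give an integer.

The shortest distance is 2, and the only length-2 path is 1–4–7. So there is exactly 1 shortest path.

1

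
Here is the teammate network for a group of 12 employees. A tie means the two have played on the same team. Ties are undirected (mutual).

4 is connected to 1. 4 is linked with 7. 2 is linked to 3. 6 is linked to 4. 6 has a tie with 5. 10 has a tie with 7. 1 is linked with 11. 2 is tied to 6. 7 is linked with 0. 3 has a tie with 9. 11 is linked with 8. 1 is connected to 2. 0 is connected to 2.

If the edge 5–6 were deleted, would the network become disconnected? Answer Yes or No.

Without the 5–6 edge there is no alternate route between 5 and 6, so the network disconnects. It is a bridge.

Yes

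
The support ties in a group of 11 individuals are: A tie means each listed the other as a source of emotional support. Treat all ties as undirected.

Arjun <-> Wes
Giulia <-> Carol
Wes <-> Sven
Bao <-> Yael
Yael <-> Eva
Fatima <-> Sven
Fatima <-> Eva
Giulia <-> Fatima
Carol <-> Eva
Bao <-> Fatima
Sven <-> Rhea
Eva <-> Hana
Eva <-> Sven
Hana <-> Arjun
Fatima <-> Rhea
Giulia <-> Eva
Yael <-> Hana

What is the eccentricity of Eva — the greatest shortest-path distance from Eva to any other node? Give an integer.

Distances from Eva: Arjun:2, Bao:2, Carol:1, Fatima:1, Giulia:1, Hana:1, Rhea:2, Sven:1, Wes:2, Yael:1.
The largest is 2 (to Bao, Rhea, Wes, and Arjun), so the eccentricity of Eva is 2.

2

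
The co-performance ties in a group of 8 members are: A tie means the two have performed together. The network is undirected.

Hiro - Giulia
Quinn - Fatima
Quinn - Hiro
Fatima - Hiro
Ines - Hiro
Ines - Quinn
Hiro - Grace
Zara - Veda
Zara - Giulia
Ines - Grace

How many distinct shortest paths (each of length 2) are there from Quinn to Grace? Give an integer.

The shortest distance is 2. The length-2 paths are: Quinn–Ines–Grace; Quinn–Hiro–Grace.
That gives 2 distinct shortest paths.

2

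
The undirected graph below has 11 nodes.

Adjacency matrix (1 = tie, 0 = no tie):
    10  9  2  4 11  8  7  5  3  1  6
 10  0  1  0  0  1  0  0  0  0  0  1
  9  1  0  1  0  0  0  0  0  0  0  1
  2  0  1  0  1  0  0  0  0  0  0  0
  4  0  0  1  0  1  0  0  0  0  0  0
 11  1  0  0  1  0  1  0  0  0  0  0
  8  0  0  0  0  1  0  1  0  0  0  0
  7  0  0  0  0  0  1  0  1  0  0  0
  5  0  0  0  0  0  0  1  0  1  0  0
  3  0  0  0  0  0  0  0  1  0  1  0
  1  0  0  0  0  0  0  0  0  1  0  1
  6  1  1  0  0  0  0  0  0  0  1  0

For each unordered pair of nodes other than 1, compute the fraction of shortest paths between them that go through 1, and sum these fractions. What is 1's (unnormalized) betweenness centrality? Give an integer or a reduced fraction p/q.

Pairs whose geodesics pass through 1 — 10–5: 1/2; 10–3: 1; 9–5: 1; 9–3: 1; 2–5: 1/2; 2–3: 1; 4–3: 2/3; 11–3: 1/2; 7–6: 1/2; 5–6: 1; 3–6: 1.
All other pairs contribute 0.
Summing the contributions gives betweenness(1) = 26/3.

26/3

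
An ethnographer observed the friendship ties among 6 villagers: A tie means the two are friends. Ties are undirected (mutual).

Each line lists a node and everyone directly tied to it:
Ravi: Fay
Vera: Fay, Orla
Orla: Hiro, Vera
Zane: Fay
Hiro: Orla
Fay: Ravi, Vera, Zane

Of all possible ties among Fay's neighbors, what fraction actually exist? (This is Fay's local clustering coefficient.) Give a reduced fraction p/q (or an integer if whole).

Fay's neighbors: Ravi, Vera, and Zane (k = 3).
Possible neighbor pairs: C(3,2) = 3. Edges among them: none → e = 0.
Clustering(Fay) = 0/3 = 0.

0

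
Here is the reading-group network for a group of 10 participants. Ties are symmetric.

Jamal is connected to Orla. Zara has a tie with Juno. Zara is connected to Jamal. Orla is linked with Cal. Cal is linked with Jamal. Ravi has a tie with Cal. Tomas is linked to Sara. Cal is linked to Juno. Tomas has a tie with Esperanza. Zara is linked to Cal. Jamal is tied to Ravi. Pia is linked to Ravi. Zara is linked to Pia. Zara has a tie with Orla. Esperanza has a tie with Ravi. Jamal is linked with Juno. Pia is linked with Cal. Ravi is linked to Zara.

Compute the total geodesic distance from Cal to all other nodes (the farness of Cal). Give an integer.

Distances from Cal: Esperanza:2, Jamal:1, Juno:1, Orla:1, Pia:1, Ravi:1, Sara:4, Tomas:3, Zara:1.
Sum = 2 + 1 + 1 + 1 + 1 + 1 + 4 + 3 + 1 = 15.

15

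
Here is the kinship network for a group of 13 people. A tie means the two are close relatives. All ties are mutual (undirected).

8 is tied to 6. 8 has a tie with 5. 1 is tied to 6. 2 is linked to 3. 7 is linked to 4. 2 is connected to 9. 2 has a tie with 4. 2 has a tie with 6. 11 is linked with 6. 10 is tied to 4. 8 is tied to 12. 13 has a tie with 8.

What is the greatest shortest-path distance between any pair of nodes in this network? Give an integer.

5

Eccentricity of each node (its greatest distance to any other): 1:4, 2:3, 3:4, 4:4, 5:5, 6:3, 7:5, 8:4, 9:4, 10:5, 11:4, 12:5, 13:5.
The maximum eccentricity is 5, realized for instance by the pair 5–7 via 5 – 8 – 6 – 2 – 4 – 7. So the diameter is 5.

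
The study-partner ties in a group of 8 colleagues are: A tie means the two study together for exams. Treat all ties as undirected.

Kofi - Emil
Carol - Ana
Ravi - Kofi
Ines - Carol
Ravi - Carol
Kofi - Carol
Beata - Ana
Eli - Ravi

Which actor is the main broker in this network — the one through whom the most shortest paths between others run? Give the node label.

Carol

Unnormalized betweenness of each node: Ana:6, Beata:0, Carol:14, Eli:0, Emil:0, Ines:0, Kofi:6, Ravi:6.
Carol has the largest value, 14, making it the main broker — the node through which the most shortest paths run.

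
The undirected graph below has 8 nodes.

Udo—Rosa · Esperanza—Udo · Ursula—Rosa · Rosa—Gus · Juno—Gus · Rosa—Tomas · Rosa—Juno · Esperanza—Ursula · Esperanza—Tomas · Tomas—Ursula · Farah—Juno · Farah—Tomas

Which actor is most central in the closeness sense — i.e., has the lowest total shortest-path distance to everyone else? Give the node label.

Farness (sum of distances to all others) for each node — Esperanza:13, Farah:13, Gus:13, Juno:12, Rosa:9, Tomas:10, Udo:13, Ursula:11.
The smallest farness is 9, for Rosa, so Rosa has the highest closeness.

Rosa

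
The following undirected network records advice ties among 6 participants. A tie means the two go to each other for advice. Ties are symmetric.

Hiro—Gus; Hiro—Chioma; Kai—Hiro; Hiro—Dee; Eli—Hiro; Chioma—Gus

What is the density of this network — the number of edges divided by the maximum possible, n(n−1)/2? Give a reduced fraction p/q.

2/5

There are 6 edges and 6 nodes, so the maximum possible is C(6,2) = 15.
Density = 6/15 = 2/5.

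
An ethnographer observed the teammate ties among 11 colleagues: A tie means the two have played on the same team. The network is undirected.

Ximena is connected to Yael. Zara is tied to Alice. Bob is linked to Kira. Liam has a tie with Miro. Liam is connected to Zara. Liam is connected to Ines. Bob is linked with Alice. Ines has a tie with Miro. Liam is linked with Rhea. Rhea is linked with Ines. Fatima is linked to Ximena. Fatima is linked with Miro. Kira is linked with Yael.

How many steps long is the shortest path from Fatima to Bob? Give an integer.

One shortest route is Fatima – Ximena – Yael – Kira – Bob, which uses 4 edges, and at distance 3 from Fatima we only reach {Kira, Rhea, Zara}, which does not include Bob. So d(Fatima,Bob) = 4.

4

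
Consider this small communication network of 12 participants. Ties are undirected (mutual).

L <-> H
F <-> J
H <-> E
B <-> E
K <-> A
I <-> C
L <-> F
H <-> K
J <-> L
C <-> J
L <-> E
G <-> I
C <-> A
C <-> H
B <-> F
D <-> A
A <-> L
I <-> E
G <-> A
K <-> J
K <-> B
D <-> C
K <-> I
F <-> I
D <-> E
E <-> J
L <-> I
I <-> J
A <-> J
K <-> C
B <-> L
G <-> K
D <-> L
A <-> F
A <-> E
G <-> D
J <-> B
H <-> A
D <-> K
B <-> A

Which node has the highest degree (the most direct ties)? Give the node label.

A

Degrees — A:10, B:6, C:6, D:6, E:7, F:5, G:4, H:5, I:7, J:8, K:8, L:8.
The maximum is 10, attained only by A.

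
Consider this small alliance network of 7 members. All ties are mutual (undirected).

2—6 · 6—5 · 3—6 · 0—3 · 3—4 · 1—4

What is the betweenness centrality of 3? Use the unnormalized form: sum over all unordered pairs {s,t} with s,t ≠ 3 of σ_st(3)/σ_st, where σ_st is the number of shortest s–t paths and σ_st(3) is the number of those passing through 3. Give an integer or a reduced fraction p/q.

Pairs whose geodesics pass through 3 — 6–4: 1; 6–1: 1; 6–0: 1; 4–0: 1; 4–5: 1; 4–2: 1; 1–0: 1; 1–5: 1; 1–2: 1; 0–5: 1; 0–2: 1.
All other pairs contribute 0.
Summing the contributions gives betweenness(3) = 11.

11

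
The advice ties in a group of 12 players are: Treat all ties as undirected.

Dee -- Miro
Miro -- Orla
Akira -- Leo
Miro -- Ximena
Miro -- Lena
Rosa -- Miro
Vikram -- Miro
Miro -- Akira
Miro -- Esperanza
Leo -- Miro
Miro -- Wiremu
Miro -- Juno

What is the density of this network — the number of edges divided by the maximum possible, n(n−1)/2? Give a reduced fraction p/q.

2/11

There are 12 edges and 12 nodes, so the maximum possible is C(12,2) = 66.
Density = 12/66 = 2/11.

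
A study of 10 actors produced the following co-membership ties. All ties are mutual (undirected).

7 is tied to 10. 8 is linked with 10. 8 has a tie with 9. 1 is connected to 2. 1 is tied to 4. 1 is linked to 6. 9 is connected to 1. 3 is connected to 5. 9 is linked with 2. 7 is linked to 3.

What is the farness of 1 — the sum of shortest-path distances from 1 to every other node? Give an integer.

24

Distances from 1: 2:1, 3:5, 4:1, 5:6, 6:1, 7:4, 8:2, 9:1, 10:3.
Sum = 1 + 5 + 1 + 6 + 1 + 4 + 2 + 1 + 3 = 24.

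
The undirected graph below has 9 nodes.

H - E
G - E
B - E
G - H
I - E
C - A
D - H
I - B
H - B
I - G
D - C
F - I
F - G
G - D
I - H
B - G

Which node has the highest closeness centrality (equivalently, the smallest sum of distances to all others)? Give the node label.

G

Farness (sum of distances to all others) for each node — A:25, B:15, C:18, D:13, E:15, F:17, G:11, H:12, I:14.
The smallest farness is 11, for G, so G has the highest closeness.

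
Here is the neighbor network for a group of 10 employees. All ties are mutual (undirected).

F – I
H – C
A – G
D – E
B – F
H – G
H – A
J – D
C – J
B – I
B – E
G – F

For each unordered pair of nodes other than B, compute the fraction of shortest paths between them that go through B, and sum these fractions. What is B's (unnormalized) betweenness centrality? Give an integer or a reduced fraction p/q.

17/2

Pairs whose geodesics pass through B — J–F: 1/2; J–I: 1; H–E: 1/2; A–E: 1; G–E: 1; G–D: 1/2; F–E: 1; F–D: 1; I–E: 1; I–D: 1.
All other pairs contribute 0.
Summing the contributions gives betweenness(B) = 17/2.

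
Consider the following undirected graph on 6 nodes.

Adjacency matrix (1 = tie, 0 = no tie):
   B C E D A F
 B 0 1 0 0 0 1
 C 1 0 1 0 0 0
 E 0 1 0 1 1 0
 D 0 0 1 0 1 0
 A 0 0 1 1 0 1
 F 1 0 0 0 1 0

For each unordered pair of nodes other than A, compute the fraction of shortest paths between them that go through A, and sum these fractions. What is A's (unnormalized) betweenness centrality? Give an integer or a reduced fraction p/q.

Pairs whose geodesics pass through A — B–D: 1/2; E–F: 1; D–F: 1.
All other pairs contribute 0.
Summing the contributions gives betweenness(A) = 5/2.

5/2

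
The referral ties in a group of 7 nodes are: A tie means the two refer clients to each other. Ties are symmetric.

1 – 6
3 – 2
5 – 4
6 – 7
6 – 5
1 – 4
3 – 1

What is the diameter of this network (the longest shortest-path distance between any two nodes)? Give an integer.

Eccentricity of each node (its greatest distance to any other): 1:2, 2:4, 3:3, 4:3, 5:4, 6:3, 7:4.
The maximum eccentricity is 4, realized for instance by the pair 7–2 via 7 – 6 – 1 – 3 – 2. So the diameter is 4.

4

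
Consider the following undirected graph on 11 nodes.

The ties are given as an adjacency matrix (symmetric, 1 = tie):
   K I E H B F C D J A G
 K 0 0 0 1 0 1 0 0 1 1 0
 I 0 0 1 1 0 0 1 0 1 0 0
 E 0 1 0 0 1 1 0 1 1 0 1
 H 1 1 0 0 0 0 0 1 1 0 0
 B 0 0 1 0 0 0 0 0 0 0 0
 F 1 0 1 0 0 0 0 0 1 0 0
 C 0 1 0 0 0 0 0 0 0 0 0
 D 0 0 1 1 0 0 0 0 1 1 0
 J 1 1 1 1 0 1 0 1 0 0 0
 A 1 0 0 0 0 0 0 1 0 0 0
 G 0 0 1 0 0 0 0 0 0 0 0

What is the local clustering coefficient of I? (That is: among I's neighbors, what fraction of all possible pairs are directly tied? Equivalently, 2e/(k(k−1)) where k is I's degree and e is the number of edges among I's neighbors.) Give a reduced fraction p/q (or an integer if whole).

1/3

I's neighbors: C, E, H, and J (k = 4).
Possible neighbor pairs: C(4,2) = 6. Edges among them: E–J, H–J → e = 2.
Clustering(I) = 2/6 = 1/3.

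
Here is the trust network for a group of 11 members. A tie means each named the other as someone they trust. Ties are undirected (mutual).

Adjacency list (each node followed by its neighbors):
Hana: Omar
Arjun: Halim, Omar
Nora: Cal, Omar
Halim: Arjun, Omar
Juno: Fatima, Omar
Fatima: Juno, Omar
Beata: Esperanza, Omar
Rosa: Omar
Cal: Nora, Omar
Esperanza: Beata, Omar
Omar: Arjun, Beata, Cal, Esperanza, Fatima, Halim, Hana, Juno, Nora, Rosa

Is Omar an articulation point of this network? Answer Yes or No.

Yes

Removing Omar leaves {Fatima and Juno} with no path to {Arjun and Halim}, so the network splits into 6 components. Omar is a cut vertex.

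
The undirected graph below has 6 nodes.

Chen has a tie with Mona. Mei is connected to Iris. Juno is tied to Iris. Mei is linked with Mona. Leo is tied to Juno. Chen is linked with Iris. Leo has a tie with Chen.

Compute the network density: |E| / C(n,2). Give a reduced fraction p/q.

There are 7 edges and 6 nodes, so the maximum possible is C(6,2) = 15.
Density = 7/15.

7/15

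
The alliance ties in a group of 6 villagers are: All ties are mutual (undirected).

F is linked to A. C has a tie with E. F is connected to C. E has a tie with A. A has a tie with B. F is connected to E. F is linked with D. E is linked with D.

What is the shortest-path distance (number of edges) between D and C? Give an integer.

2

One shortest route is D – E – C, which uses 2 edges, and D and C are not directly tied, so nothing shorter exists. So d(D,C) = 2.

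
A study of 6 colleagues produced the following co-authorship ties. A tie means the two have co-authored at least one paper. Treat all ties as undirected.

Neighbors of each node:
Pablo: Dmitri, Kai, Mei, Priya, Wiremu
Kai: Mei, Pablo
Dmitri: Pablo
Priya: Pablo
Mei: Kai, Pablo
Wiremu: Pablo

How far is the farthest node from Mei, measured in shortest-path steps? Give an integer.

2

Distances from Mei: Dmitri:2, Kai:1, Pablo:1, Priya:2, Wiremu:2.
The largest is 2 (to Priya, Dmitri, and Wiremu), so the eccentricity of Mei is 2.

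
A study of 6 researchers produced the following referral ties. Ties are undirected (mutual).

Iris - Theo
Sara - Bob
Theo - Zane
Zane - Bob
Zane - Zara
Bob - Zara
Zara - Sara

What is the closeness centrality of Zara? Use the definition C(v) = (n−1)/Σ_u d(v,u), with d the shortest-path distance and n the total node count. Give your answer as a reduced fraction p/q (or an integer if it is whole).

Distances from Zara: Bob:1, Iris:3, Sara:1, Theo:2, Zane:1. Sum = 8.
n = 6, so closeness = 5/8.

5/8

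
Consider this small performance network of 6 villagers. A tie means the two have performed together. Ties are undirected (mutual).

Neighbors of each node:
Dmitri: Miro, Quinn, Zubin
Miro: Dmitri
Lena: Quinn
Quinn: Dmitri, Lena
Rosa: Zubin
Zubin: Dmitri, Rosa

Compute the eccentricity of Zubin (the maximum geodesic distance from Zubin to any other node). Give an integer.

3

Distances from Zubin: Dmitri:1, Lena:3, Miro:2, Quinn:2, Rosa:1.
The largest is 3 (to Lena), so the eccentricity of Zubin is 3.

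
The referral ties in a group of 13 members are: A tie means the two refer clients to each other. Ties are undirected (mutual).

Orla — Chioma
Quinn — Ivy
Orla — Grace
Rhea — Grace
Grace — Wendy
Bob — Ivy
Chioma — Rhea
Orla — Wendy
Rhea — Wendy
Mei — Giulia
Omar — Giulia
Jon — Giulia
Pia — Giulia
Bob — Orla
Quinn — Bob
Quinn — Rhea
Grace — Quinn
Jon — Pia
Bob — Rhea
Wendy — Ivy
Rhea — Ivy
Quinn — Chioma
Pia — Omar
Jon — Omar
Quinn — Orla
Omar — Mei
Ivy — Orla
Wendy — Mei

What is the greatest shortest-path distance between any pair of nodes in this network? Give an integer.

Eccentricity of each node (its greatest distance to any other): Bob:5, Chioma:5, Giulia:4, Grace:4, Ivy:4, Jon:5, Mei:3, Omar:4, Orla:4, Pia:5, Quinn:5, Rhea:4, Wendy:3.
The maximum eccentricity is 5, realized for instance by the pair Quinn–Jon via Quinn – Orla – Wendy – Mei – Omar – Jon. So the diameter is 5.

5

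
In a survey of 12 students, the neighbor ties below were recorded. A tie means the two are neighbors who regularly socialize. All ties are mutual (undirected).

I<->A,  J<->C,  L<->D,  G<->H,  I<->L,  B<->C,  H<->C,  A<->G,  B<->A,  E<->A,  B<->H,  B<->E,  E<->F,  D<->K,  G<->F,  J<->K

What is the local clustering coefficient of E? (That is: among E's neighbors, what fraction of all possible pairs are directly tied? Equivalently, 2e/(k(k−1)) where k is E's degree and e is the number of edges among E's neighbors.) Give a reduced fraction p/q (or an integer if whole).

1/3

E's neighbors: A, B, and F (k = 3).
Possible neighbor pairs: C(3,2) = 3. Edges among them: A–B → e = 1.
Clustering(E) = 1/3.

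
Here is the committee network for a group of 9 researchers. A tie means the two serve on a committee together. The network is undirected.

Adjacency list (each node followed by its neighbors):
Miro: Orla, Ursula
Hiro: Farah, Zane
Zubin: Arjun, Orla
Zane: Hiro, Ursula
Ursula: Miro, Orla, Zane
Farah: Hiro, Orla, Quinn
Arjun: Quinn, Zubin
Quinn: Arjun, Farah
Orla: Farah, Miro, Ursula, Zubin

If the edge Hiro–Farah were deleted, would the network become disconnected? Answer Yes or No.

No

Even without that edge, Hiro still reaches Farah via Hiro – Zane – Ursula – Orla – Farah, so the network stays connected. Not a bridge.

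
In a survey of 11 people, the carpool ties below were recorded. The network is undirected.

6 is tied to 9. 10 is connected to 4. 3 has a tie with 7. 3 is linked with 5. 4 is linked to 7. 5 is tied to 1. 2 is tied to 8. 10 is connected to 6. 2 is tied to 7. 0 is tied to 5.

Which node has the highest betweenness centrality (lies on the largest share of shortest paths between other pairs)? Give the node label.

Unnormalized betweenness of each node: 0:0, 1:0, 2:9, 3:21, 4:21, 5:17, 6:9, 7:32, 8:0, 9:0, 10:16.
7 has the largest value, 32, making it the main broker — the node through which the most shortest paths run.

7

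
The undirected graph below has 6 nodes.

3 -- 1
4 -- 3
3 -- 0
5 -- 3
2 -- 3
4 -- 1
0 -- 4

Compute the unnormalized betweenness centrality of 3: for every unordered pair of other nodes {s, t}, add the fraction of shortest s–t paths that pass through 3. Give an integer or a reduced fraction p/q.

15/2

Pairs whose geodesics pass through 3 — 1–0: 1/2; 1–5: 1; 1–2: 1; 0–5: 1; 0–2: 1; 4–5: 1; 4–2: 1; 5–2: 1.
All other pairs contribute 0.
Summing the contributions gives betweenness(3) = 15/2.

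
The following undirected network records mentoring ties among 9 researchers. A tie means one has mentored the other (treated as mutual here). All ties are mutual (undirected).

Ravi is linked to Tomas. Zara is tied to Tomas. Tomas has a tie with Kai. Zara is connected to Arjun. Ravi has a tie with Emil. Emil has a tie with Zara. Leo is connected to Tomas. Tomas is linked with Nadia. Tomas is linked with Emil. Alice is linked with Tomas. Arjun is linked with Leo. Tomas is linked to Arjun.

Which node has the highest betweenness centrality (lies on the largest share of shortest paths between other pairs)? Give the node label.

Unnormalized betweenness of each node: Alice:0, Arjun:1/2, Emil:1/2, Kai:0, Leo:0, Nadia:0, Ravi:0, Tomas:45/2, Zara:1/2.
Tomas has the largest value, 45/2, making it the main broker — the node through which the most shortest paths run.

Tomas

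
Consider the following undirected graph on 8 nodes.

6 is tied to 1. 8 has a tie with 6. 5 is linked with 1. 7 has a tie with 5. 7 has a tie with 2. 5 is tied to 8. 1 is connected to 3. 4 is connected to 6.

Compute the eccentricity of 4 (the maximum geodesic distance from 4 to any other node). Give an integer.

Distances from 4: 1:2, 2:5, 3:3, 5:3, 6:1, 7:4, 8:2.
The largest is 5 (to 2), so the eccentricity of 4 is 5.

5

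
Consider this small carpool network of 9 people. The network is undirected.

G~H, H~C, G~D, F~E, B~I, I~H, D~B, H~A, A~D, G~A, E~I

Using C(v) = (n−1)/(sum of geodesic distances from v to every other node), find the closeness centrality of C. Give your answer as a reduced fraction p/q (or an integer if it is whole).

2/5

Distances from C: A:2, B:3, D:3, E:3, F:4, G:2, H:1, I:2. Sum = 20.
n = 9, so closeness = 8/20 = 2/5.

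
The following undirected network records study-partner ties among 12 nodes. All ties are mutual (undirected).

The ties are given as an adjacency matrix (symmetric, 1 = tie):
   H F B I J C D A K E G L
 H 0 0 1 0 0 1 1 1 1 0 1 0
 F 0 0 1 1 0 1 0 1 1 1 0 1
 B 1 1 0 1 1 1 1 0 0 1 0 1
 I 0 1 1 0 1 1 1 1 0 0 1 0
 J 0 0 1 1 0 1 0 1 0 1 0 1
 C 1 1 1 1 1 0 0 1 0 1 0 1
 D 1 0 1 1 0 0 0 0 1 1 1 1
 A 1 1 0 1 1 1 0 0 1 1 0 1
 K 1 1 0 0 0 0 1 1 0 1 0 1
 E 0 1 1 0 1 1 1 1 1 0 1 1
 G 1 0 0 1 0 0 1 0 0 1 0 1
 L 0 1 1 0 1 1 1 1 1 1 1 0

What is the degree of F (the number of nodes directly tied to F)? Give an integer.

7

F is directly tied to A, B, C, E, I, K, and L. That is 7 neighbors, so the degree of F is 7.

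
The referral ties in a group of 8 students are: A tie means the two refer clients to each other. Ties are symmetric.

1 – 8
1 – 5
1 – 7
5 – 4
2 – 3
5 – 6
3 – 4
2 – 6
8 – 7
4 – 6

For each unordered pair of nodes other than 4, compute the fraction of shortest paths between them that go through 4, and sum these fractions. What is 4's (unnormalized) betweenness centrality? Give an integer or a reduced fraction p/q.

Pairs whose geodesics pass through 4 — 1–3: 1; 8–3: 1; 7–3: 1; 3–5: 1; 3–6: 1/2.
All other pairs contribute 0.
Summing the contributions gives betweenness(4) = 9/2.

9/2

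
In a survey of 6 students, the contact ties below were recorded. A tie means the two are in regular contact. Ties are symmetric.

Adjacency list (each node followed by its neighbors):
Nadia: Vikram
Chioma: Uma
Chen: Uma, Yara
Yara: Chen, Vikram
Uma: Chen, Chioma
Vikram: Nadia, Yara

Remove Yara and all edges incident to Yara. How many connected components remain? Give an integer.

Without Yara, the remaining ties split the others into: {Chen, Chioma, Uma}; {Nadia, Vikram}.
That's 2 separate components.

2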